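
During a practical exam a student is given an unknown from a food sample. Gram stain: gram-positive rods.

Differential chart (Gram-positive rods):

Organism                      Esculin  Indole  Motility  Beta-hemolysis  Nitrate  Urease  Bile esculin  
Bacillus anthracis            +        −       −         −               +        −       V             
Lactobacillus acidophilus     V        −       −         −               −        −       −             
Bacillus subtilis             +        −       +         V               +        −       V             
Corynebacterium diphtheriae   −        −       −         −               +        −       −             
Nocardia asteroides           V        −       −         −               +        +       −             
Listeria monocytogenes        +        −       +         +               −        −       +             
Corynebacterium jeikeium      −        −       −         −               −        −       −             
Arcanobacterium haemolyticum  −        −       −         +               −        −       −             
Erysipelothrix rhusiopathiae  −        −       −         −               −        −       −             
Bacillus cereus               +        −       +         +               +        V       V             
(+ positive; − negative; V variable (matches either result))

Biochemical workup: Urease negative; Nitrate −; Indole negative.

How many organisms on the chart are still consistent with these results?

Nitrate −: excludes 5 organisms — 5 left.
Urease −: all 5 remaining candidates are consistent.
Indole −: all 5 remaining candidates are consistent.
Still consistent: Arcanobacterium haemolyticum, Corynebacterium jeikeium, Erysipelothrix rhusiopathiae, Lactobacillus acidophilus, Listeria monocytogenes.

5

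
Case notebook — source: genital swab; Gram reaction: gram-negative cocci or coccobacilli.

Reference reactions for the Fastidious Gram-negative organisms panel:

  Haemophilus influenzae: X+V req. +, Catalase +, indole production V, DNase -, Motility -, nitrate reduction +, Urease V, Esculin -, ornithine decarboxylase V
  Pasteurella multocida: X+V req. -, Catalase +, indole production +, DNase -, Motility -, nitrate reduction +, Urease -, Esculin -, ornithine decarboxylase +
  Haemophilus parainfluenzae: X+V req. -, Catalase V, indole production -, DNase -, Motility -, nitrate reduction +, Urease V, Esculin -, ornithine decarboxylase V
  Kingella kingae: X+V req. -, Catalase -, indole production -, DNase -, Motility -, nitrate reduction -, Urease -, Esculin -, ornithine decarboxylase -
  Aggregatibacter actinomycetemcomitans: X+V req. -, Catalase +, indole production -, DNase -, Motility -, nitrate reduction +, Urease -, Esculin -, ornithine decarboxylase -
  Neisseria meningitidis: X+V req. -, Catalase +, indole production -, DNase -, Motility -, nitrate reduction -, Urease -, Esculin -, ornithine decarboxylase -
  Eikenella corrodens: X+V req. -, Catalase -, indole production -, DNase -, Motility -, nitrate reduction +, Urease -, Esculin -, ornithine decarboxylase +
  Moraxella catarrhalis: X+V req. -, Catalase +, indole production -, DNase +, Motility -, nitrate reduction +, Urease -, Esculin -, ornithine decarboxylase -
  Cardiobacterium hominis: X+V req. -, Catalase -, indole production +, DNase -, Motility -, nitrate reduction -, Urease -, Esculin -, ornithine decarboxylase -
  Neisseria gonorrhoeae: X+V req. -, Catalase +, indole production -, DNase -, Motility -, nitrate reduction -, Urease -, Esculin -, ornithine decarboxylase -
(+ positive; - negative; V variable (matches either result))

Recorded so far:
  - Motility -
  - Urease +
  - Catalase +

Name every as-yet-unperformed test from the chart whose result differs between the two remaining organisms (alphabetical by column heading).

X+V req.

Catalase +: excludes Kingella kingae, Eikenella corrodens, Cardiobacterium hominis — 7 left.
Motility -: all 7 remaining candidates are consistent.
Urease +: excludes 5 organisms — 2 left.
Two candidates remain: Haemophilus influenzae and Haemophilus parainfluenzae.
  X+V req.: Haemophilus influenzae +, Haemophilus parainfluenzae - — discriminates.
  indole production: V vs - — variable for at least one, does not separate.
  DNase: - vs - — same for both, does not separate.
  nitrate reduction: + vs + — same for both, does not separate.
  Esculin: - vs - — same for both, does not separate.
  ornithine decarboxylase: V vs V — variable for at least one, does not separate.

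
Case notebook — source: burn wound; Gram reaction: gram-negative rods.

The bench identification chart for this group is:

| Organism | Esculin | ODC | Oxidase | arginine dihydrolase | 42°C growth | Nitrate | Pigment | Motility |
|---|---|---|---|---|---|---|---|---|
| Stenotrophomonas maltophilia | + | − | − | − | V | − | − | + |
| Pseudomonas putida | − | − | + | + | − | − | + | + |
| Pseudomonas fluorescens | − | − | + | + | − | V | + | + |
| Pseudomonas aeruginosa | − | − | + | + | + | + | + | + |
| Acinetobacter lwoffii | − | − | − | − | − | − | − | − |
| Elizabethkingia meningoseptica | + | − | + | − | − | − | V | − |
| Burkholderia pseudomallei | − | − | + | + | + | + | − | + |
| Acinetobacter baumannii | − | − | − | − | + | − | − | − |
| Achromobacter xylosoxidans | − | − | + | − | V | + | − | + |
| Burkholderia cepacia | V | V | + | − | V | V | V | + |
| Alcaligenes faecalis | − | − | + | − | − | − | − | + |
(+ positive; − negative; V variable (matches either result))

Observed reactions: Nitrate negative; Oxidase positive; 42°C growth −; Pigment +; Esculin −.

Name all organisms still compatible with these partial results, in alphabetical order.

Pigment +: excludes 6 organisms — 5 left.
42°C growth −: excludes Pseudomonas aeruginosa — 4 left.
Oxidase +: all 4 remaining candidates are consistent.
Nitrate −: all 4 remaining candidates are consistent.
Esculin −: excludes Elizabethkingia meningoseptica — 3 left.

Burkholderia cepacia, Pseudomonas fluorescens, Pseudomonas putida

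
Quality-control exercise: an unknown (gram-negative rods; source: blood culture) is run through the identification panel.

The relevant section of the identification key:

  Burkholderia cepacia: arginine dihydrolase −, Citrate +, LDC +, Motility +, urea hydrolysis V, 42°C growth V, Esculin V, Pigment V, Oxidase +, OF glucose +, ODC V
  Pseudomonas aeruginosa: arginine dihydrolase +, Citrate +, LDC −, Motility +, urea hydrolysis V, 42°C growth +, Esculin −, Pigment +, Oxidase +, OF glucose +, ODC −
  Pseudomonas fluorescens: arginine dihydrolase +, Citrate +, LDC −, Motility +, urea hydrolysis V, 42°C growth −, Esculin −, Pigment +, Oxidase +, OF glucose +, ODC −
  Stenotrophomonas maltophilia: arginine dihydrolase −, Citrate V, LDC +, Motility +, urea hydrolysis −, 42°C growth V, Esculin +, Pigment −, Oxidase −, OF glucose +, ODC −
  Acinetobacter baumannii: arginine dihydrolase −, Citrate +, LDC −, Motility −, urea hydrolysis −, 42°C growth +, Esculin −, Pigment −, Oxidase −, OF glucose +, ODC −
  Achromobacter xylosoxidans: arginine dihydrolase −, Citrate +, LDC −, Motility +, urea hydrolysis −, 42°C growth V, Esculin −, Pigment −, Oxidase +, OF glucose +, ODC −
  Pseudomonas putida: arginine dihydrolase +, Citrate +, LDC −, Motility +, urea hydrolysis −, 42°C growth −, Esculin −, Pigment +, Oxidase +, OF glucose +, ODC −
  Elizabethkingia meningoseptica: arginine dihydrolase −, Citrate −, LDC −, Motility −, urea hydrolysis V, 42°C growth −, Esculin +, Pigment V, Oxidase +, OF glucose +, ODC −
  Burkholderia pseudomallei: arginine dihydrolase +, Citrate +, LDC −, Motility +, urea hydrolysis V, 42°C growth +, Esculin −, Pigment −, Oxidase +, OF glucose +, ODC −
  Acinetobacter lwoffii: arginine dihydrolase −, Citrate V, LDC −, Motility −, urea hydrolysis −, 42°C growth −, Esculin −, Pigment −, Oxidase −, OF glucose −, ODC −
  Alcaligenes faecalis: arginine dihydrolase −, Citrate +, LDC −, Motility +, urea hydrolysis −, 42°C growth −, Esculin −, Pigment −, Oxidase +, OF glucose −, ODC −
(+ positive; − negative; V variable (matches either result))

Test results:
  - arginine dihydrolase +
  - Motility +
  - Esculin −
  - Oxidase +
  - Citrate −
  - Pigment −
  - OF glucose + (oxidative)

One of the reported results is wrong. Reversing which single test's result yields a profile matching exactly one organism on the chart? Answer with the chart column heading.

Citrate

As reported, no row in the chart matches all 7 reactions.
Reversing Pigment → still no organism matches.
Reversing Motility → still no organism matches.
Reversing OF glucose → still no organism matches.
Reversing arginine dihydrolase → still no organism matches.
Reversing Esculin → still no organism matches.
Reversing Citrate (to +) → unique match: Burkholderia pseudomallei.
Reversing Oxidase → still no organism matches.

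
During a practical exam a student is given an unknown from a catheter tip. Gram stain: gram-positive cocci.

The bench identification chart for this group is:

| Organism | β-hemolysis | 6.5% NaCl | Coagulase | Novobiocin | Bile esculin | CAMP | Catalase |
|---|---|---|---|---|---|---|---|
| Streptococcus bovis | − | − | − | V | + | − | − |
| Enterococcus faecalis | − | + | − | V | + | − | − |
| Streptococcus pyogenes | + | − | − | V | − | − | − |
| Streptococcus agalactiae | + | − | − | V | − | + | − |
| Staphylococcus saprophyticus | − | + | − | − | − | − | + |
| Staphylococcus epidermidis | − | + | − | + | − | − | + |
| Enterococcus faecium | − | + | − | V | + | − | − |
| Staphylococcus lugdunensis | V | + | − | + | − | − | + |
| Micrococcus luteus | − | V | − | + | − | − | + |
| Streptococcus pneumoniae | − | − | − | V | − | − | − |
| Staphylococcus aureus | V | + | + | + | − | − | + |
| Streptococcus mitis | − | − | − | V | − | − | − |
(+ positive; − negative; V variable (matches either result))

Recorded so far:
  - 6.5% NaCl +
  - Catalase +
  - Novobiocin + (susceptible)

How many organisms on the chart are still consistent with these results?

4

Novobiocin +: excludes Staphylococcus saprophyticus — 11 left.
Catalase +: excludes 7 organisms — 4 left.
6.5% NaCl +: all 4 remaining candidates are consistent.
Still consistent: Micrococcus luteus, Staphylococcus aureus, Staphylococcus epidermidis, Staphylococcus lugdunensis.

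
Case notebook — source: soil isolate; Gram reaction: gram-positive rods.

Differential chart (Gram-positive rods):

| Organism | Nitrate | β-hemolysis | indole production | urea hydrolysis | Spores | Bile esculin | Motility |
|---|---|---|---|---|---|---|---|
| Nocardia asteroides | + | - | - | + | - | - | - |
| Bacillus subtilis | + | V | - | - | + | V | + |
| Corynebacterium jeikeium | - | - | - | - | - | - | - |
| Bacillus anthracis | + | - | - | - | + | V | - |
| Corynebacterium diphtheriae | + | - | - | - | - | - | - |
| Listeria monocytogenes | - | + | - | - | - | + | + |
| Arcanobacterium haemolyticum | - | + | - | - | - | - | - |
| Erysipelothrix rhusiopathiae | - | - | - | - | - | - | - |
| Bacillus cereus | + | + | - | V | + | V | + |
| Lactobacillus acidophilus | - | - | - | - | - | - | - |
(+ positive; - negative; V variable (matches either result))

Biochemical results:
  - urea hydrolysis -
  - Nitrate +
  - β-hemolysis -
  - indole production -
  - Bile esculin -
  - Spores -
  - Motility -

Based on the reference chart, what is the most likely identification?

urea hydrolysis -: excludes Nocardia asteroides — 9 left.
β-hemolysis -: excludes Listeria monocytogenes, Arcanobacterium haemolyticum, Bacillus cereus — 6 left.
Nitrate +: excludes Corynebacterium jeikeium, Erysipelothrix rhusiopathiae, Lactobacillus acidophilus — 3 left.
Bile esculin -: all 3 remaining candidates are consistent.
Motility -: excludes Bacillus subtilis — 2 left.
indole production -: all 2 remaining candidates are consistent.
Spores -: excludes Bacillus anthracis — 1 left.

Corynebacterium diphtheriae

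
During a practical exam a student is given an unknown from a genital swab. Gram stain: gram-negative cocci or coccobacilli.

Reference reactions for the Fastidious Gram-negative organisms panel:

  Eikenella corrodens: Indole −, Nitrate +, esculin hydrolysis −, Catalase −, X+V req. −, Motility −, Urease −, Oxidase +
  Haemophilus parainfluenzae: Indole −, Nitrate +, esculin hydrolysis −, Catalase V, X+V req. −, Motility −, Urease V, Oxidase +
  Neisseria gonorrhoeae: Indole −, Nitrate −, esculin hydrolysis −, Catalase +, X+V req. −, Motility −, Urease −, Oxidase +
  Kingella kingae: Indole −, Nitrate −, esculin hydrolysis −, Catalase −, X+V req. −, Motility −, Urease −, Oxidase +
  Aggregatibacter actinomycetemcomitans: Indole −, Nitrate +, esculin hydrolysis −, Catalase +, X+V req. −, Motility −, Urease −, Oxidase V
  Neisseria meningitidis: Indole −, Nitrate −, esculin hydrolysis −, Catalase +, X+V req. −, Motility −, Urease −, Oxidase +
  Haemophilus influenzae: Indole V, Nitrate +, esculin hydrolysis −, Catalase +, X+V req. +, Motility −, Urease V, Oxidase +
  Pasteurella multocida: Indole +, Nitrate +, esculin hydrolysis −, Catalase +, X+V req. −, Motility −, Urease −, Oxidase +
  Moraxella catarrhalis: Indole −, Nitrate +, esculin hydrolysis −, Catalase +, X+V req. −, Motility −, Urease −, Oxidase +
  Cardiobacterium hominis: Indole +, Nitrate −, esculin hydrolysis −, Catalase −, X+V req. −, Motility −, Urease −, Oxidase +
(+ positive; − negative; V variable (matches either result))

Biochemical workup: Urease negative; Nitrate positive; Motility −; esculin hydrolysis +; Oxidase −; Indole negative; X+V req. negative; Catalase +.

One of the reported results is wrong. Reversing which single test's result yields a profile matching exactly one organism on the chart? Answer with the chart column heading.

esculin hydrolysis

As reported, no row in the chart matches all 8 reactions.
Reversing Indole → still no organism matches.
Reversing esculin hydrolysis (to −) → unique match: Aggregatibacter actinomycetemcomitans.
Reversing X+V req. → still no organism matches.
Reversing Oxidase → still no organism matches.
Reversing Motility → still no organism matches.
Reversing Nitrate → still no organism matches.
Reversing Urease → still no organism matches.
Reversing Catalase → still no organism matches.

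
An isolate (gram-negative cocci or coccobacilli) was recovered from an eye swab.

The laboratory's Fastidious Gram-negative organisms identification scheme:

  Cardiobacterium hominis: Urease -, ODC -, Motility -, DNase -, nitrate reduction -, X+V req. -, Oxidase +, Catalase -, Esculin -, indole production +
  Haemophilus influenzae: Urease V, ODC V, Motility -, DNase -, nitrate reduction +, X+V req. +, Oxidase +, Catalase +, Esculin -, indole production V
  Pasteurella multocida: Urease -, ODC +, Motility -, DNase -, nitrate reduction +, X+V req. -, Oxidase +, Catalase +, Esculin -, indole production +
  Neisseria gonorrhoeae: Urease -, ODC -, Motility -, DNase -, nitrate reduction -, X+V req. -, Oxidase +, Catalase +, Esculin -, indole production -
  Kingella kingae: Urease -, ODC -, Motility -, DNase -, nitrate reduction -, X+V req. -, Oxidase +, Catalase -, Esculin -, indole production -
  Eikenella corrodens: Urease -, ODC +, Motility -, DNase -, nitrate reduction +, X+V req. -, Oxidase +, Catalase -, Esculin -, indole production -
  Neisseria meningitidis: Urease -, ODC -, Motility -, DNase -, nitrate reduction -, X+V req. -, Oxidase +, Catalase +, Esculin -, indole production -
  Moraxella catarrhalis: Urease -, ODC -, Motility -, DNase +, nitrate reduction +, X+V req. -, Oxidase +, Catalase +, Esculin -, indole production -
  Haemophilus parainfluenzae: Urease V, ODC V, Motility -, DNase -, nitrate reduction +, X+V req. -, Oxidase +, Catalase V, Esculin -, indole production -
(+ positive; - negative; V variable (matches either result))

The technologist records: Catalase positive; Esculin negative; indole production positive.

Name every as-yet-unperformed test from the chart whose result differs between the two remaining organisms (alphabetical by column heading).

X+V req.

Catalase +: excludes Cardiobacterium hominis, Kingella kingae, Eikenella corrodens — 6 left.
indole production +: excludes Neisseria gonorrhoeae, Neisseria meningitidis, Moraxella catarrhalis, Haemophilus parainfluenzae — 2 left.
Esculin -: all 2 remaining candidates are consistent.
Two candidates remain: Haemophilus influenzae and Pasteurella multocida.
  Urease: V vs - — variable for at least one, does not separate.
  ODC: V vs + — variable for at least one, does not separate.
  Motility: - vs - — same for both, does not separate.
  DNase: - vs - — same for both, does not separate.
  nitrate reduction: + vs + — same for both, does not separate.
  X+V req.: Haemophilus influenzae +, Pasteurella multocida - — discriminates.
  Oxidase: + vs + — same for both, does not separate.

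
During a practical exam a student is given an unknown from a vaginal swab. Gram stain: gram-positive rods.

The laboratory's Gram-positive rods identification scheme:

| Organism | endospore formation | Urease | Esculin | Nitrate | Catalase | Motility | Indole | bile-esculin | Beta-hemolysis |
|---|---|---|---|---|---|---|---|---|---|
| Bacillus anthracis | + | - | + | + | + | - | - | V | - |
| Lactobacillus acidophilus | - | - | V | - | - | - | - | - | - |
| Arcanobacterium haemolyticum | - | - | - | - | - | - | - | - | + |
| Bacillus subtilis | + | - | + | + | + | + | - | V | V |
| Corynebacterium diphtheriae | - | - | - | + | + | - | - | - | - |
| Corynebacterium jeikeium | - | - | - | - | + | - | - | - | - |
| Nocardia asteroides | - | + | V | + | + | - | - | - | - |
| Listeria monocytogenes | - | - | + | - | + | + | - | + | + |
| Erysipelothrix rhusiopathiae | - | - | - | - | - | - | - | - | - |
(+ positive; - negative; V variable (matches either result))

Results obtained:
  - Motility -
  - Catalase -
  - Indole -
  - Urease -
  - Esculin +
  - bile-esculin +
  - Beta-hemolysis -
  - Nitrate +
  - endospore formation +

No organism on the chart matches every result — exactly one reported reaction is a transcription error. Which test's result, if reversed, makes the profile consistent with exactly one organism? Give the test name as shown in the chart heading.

As reported, no row in the chart matches all 9 reactions.
Reversing endospore formation → still no organism matches.
Reversing Nitrate → still no organism matches.
Reversing bile-esculin → still no organism matches.
Reversing Catalase (to +) → unique match: Bacillus anthracis.
Reversing Indole → still no organism matches.
Reversing Esculin → still no organism matches.
Reversing Urease → still no organism matches.
Reversing Motility → still no organism matches.
Reversing Beta-hemolysis → still no organism matches.

Catalase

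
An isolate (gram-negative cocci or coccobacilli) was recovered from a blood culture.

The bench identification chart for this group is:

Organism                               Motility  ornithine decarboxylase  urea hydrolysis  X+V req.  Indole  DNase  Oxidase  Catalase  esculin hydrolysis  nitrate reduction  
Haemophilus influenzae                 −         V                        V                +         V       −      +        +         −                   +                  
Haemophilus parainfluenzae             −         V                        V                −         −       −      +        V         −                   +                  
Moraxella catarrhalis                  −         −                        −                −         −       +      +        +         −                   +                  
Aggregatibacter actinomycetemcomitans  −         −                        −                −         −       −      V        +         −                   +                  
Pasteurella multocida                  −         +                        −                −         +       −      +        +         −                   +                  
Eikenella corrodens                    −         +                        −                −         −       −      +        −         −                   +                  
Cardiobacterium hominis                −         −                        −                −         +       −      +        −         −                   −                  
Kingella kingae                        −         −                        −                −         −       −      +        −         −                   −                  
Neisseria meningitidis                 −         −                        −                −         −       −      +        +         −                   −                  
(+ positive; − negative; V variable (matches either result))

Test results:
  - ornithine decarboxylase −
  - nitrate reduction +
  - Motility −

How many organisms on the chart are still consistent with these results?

4

nitrate reduction +: excludes Cardiobacterium hominis, Kingella kingae, Neisseria meningitidis — 6 left.
Motility −: all 6 remaining candidates are consistent.
ornithine decarboxylase −: excludes Pasteurella multocida, Eikenella corrodens — 4 left.
Still consistent: Aggregatibacter actinomycetemcomitans, Haemophilus influenzae, Haemophilus parainfluenzae, Moraxella catarrhalis.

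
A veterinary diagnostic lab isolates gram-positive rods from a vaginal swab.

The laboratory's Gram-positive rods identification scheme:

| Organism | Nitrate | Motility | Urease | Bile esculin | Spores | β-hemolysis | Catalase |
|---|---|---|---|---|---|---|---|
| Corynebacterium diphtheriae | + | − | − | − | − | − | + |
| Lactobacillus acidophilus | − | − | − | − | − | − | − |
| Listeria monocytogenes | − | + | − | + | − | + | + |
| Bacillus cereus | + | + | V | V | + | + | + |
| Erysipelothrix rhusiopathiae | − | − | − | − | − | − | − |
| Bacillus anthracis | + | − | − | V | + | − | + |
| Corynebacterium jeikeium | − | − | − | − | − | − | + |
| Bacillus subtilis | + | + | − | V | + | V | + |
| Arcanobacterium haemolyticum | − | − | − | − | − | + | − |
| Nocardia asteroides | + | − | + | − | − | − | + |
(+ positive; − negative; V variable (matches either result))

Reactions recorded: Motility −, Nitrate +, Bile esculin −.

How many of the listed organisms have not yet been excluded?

3

Motility −: excludes Listeria monocytogenes, Bacillus cereus, Bacillus subtilis — 7 left.
Nitrate +: excludes Lactobacillus acidophilus, Erysipelothrix rhusiopathiae, Corynebacterium jeikeium, Arcanobacterium haemolyticum — 3 left.
Bile esculin −: all 3 remaining candidates are consistent.
Still consistent: Bacillus anthracis, Corynebacterium diphtheriae, Nocardia asteroides.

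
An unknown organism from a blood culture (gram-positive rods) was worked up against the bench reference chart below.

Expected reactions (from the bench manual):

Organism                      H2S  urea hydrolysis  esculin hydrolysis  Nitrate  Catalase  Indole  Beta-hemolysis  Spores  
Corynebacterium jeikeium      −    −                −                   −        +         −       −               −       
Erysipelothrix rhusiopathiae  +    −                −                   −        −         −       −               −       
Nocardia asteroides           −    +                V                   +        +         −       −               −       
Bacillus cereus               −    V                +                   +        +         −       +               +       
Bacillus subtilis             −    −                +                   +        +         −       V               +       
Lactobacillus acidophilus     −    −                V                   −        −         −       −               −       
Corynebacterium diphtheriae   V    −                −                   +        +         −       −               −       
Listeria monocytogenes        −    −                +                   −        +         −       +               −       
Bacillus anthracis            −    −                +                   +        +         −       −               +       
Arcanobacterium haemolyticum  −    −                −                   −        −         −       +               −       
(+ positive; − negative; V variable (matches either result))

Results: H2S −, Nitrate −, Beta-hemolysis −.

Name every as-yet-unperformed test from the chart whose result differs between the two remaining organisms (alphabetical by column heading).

H2S −: excludes Erysipelothrix rhusiopathiae — 9 left.
Nitrate −: excludes 5 organisms — 4 left.
Beta-hemolysis −: excludes Listeria monocytogenes, Arcanobacterium haemolyticum — 2 left.
Two candidates remain: Corynebacterium jeikeium and Lactobacillus acidophilus.
  urea hydrolysis: − vs − — same for both, does not separate.
  esculin hydrolysis: − vs V — variable for at least one, does not separate.
  Catalase: Corynebacterium jeikeium +, Lactobacillus acidophilus − — discriminates.
  Indole: − vs − — same for both, does not separate.
  Spores: − vs − — same for both, does not separate.

Catalase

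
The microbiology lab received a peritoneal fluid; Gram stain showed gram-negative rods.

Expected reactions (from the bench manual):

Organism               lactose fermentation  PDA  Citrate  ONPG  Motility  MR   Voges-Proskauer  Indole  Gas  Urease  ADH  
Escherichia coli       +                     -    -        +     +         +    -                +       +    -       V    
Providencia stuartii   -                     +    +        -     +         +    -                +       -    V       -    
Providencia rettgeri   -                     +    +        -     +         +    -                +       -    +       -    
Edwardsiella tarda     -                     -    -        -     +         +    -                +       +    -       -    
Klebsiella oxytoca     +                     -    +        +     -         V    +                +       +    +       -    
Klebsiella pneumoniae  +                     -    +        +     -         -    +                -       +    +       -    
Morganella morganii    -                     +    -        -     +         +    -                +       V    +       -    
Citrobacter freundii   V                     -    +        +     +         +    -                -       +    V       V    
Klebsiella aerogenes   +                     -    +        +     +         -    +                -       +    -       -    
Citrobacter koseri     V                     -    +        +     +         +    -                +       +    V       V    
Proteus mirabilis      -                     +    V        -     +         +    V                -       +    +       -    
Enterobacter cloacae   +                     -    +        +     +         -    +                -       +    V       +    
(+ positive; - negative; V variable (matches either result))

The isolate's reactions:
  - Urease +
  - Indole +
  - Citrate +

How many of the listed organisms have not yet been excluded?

4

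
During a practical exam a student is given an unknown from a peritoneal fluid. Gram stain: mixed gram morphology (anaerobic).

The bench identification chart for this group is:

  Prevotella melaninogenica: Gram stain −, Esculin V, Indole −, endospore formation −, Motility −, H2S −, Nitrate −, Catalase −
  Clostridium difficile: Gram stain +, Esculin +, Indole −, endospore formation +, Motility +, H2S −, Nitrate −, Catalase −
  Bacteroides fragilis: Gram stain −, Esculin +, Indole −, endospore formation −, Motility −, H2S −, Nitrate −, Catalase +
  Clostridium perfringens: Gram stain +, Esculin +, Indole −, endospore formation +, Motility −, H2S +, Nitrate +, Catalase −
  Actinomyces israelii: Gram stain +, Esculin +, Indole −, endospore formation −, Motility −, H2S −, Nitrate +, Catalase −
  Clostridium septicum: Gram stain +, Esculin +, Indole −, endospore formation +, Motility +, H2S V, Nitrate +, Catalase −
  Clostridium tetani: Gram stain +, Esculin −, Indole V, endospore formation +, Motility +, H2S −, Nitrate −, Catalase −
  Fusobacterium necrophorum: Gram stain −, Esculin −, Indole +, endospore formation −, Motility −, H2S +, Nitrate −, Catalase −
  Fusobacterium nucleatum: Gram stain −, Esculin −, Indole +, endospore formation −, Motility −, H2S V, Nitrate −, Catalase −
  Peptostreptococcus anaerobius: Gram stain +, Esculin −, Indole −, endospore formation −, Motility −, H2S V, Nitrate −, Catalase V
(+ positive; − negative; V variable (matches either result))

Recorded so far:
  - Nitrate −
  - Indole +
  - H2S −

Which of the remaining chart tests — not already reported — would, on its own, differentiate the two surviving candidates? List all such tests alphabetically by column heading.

endospore formation, Gram stain, Motility

H2S −: excludes Clostridium perfringens, Fusobacterium necrophorum — 8 left.
Indole +: excludes 6 organisms — 2 left.
Nitrate −: all 2 remaining candidates are consistent.
Two candidates remain: Clostridium tetani and Fusobacterium nucleatum.
  Gram stain: Clostridium tetani +, Fusobacterium nucleatum − — discriminates.
  Esculin: − vs − — same for both, does not separate.
  endospore formation: Clostridium tetani +, Fusobacterium nucleatum − — discriminates.
  Motility: Clostridium tetani +, Fusobacterium nucleatum − — discriminates.
  Catalase: − vs − — same for both, does not separate.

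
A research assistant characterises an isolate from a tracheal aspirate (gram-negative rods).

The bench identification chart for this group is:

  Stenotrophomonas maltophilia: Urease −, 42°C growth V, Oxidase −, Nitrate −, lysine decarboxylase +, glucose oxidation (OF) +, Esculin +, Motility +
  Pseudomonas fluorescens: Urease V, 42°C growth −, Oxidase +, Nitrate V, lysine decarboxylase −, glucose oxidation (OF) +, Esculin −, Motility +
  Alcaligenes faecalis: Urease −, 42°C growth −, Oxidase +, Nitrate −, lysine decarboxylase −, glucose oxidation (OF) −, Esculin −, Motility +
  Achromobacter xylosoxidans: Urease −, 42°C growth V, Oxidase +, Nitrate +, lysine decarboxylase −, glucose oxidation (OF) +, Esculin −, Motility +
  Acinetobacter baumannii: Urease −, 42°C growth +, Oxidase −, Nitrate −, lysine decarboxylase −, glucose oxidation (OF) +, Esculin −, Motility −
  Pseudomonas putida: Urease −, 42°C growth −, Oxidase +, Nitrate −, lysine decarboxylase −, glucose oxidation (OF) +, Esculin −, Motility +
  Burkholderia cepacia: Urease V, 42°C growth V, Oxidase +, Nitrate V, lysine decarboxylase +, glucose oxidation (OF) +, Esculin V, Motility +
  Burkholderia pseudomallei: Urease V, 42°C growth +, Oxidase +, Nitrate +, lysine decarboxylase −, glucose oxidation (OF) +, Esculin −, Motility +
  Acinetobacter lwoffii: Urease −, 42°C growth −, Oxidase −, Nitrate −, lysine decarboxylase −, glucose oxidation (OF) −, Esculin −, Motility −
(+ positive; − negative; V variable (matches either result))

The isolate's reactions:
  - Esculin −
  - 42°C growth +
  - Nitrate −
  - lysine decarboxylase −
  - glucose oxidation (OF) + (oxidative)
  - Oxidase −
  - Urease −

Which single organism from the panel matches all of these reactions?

Acinetobacter baumannii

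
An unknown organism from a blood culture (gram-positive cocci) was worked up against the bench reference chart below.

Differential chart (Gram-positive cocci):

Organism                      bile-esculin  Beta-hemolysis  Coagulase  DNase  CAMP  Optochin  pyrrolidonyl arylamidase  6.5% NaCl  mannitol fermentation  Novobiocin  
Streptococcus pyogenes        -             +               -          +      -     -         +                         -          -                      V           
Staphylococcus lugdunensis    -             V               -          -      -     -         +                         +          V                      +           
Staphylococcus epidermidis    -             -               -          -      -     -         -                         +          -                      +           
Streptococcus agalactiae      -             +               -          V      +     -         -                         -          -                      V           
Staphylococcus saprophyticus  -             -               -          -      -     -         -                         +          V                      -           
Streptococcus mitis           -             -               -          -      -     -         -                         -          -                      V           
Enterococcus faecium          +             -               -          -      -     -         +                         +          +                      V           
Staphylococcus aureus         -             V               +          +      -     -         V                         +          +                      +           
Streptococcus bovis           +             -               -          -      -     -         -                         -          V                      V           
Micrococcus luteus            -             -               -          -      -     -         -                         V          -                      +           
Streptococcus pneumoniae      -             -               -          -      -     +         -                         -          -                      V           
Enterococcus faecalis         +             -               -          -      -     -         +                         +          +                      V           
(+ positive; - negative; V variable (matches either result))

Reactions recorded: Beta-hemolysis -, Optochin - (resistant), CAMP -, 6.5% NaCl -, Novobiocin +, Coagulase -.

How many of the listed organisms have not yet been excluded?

3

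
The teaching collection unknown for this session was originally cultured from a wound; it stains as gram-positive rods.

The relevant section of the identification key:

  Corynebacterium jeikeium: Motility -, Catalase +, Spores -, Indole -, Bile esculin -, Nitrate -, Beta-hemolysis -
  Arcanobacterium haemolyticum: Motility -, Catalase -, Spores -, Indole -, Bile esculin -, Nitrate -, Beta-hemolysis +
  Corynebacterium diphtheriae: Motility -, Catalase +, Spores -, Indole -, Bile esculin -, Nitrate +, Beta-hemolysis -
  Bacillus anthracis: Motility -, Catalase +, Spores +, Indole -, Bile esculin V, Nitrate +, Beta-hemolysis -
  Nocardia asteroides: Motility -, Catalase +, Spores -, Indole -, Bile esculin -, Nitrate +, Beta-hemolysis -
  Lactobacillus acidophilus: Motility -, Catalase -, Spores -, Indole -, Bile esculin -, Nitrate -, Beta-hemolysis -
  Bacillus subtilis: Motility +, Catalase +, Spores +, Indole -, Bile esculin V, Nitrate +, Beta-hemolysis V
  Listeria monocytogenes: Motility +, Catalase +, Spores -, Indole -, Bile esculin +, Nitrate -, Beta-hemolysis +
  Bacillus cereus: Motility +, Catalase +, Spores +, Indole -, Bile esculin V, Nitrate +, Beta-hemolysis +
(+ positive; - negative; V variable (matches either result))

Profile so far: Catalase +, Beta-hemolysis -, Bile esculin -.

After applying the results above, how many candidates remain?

Beta-hemolysis -: excludes Arcanobacterium haemolyticum, Listeria monocytogenes, Bacillus cereus — 6 left.
Catalase +: excludes Lactobacillus acidophilus — 5 left.
Bile esculin -: all 5 remaining candidates are consistent.
Still consistent: Bacillus anthracis, Bacillus subtilis, Corynebacterium diphtheriae, Corynebacterium jeikeium, Nocardia asteroides.

5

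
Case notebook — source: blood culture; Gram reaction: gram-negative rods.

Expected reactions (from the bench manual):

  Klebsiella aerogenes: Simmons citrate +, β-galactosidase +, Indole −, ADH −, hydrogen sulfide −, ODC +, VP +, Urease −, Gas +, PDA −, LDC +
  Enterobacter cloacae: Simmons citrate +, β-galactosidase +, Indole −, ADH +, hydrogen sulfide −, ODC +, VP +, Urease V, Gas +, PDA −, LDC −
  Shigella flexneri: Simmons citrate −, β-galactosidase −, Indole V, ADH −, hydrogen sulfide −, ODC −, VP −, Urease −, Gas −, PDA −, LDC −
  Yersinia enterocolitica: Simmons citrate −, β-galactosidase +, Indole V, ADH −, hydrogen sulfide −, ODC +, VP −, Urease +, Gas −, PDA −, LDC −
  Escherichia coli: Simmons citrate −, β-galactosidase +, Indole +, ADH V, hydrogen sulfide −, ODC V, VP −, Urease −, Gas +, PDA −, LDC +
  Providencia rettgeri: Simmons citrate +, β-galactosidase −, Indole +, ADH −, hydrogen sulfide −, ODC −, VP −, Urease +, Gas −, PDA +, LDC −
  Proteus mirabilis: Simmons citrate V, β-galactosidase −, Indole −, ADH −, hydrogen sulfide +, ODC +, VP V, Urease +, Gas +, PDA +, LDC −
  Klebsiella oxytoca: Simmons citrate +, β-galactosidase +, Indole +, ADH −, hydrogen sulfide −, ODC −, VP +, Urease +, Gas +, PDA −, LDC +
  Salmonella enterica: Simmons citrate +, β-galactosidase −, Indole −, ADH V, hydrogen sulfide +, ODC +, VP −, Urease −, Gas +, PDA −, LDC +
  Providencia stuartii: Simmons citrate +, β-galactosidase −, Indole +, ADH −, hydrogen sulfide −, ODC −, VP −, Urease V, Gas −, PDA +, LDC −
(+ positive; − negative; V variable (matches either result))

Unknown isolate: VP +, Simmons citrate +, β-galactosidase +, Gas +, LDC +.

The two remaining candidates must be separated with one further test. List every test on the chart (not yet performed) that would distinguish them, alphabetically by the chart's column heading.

Indole, ODC, Urease

VP +: excludes 6 organisms — 4 left.
Simmons citrate +: all 4 remaining candidates are consistent.
Gas +: all 4 remaining candidates are consistent.
β-galactosidase +: excludes Proteus mirabilis — 3 left.
LDC +: excludes Enterobacter cloacae — 2 left.
Two candidates remain: Klebsiella aerogenes and Klebsiella oxytoca.
  Indole: Klebsiella aerogenes −, Klebsiella oxytoca + — discriminates.
  ADH: − vs − — same for both, does not separate.
  hydrogen sulfide: − vs − — same for both, does not separate.
  ODC: Klebsiella aerogenes +, Klebsiella oxytoca − — discriminates.
  Urease: Klebsiella aerogenes −, Klebsiella oxytoca + — discriminates.
  PDA: − vs − — same for both, does not separate.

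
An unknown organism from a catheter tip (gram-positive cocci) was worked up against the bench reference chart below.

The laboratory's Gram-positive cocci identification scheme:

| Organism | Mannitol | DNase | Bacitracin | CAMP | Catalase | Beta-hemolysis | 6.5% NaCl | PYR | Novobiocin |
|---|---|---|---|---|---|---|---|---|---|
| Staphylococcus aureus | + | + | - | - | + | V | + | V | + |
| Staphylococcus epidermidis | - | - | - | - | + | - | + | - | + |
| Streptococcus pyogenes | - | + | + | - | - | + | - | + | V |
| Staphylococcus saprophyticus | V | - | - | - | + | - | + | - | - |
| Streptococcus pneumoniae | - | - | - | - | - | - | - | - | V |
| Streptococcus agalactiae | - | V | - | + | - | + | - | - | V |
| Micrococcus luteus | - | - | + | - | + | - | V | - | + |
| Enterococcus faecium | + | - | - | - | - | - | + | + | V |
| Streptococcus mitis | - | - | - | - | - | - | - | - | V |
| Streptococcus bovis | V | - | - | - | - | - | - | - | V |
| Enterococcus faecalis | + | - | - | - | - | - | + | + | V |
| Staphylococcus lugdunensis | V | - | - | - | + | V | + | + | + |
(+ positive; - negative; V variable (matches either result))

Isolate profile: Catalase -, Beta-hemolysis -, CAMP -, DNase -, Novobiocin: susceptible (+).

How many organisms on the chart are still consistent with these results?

Beta-hemolysis -: excludes Streptococcus pyogenes, Streptococcus agalactiae — 10 left.
Novobiocin +: excludes Staphylococcus saprophyticus — 9 left.
DNase -: excludes Staphylococcus aureus — 8 left.
CAMP -: all 8 remaining candidates are consistent.
Catalase -: excludes Staphylococcus epidermidis, Micrococcus luteus, Staphylococcus lugdunensis — 5 left.
Still consistent: Enterococcus faecalis, Enterococcus faecium, Streptococcus bovis, Streptococcus mitis, Streptococcus pneumoniae.

5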